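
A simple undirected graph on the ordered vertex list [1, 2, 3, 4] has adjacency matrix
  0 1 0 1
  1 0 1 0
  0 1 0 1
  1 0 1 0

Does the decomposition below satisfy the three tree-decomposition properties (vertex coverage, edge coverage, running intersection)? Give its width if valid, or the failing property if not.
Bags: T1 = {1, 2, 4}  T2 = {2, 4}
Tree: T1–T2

A tree decomposition must satisfy three properties: every vertex lies in some bag; for every edge, both endpoints lie together in some bag; and for every vertex, the bags containing it form a connected subtree. Here vertex 3 appears in no bag, so the decomposition is invalid.

No — vertex 3 appears in no bag.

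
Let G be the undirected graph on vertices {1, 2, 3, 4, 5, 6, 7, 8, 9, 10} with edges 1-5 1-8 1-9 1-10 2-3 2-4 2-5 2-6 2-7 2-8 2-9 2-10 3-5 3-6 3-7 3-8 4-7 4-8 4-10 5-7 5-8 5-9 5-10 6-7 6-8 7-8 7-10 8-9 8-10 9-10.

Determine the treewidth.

4

A width-4 tree decomposition is:
Bags: B1 = {2, 5, 8, 9, 10}  B2 = {2, 5, 7, 8, 10}  B3 = {2, 3, 5, 7, 8}  B4 = {2, 3, 6, 7, 8}  B5 = {2, 4, 7, 8, 10}  B6 = {1, 5, 8, 9, 10}
Tree: B1–B2, B2–B3, B3–B4, B2–B5, B1–B6
The largest bag has 5 vertices, giving width 4; this decomposition certifies tw(G) ≤ 4. For the lower bound, the 5 vertices {1, 5, 8, 9, 10} are pairwise adjacent, and any tree decomposition puts a clique entirely inside one bag — forcing width ≥ 4. Therefore the treewidth is 4.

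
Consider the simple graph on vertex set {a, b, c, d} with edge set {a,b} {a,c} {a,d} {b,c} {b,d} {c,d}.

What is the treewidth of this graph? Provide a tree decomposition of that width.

With just one bag of size 4, the width is 4 − 1 = 3, so tw(G) ≤ 3. On the other hand G contains the 4-clique {a, b, c, d}. A clique must lie in a single bag of any decomposition, so no decomposition can have width below 3. Therefore the treewidth is 3.

Treewidth 3.
Bags: B1 = {a, b, c, d}
Tree: (single bag)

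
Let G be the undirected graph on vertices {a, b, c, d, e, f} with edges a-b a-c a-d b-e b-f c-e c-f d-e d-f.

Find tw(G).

A width-3 tree decomposition is:
Bags: B1 = {a, b, c, d}  B2 = {b, c, d, e}  B3 = {b, c, d, f}
Tree: B1–B2, B2–B3
Each bag holds 4 vertices, so the decomposition has width 3, which upper-bounds the treewidth. For the lower bound: the 4 vertex sets {a,d}, {c,e}, {b}, {f} are disjoint, each induces a connected subgraph, and every pair is joined by at least one edge of G. Contracting each set to a single vertex therefore yields K_{4} as a minor, and since treewidth is minor-monotone, tw(G) ≥ tw(K_{4}) = 3. Therefore the treewidth is 3.

3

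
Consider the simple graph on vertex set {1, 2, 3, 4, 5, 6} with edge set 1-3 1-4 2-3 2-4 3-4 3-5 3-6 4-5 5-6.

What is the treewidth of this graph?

A width-2 tree decomposition is:
Bags: B1 = {3, 5, 6}  B2 = {3, 4, 5}  B3 = {2, 3, 4}  B4 = {1, 3, 4}
Tree: B1–B2, B2–B3, B2–B4
Every bag has size at most 3, so the width is 3 − 1 = 2 and tw(G) ≤ 2. For the lower bound, the 3 vertices {1, 3, 4} are pairwise adjacent, and any tree decomposition puts a clique entirely inside one bag — forcing width ≥ 2. Therefore the treewidth is 2.

2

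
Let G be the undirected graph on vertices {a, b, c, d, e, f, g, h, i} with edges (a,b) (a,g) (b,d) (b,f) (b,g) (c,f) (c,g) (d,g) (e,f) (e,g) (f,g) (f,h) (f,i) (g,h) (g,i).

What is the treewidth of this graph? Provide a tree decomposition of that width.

Every bag has size at most 3, so the width is 3 − 1 = 2 and tw(G) ≤ 2. On the other hand G contains the 3-clique {b, d, g}. A clique must lie in a single bag of any decomposition, so no decomposition can have width below 2. The upper and lower bounds meet at 2, so that is the treewidth.

Treewidth 2.
One such decomposition:
Bags: B1 = {b, f, g}  B2 = {a, b, g}  B3 = {f, g, h}  B4 = {c, f, g}  B5 = {f, g, i}  B6 = {e, f, g}  B7 = {b, d, g}
Tree: B1–B2, B1–B3, B3–B4, B3–B5, B3–B6, B2–B7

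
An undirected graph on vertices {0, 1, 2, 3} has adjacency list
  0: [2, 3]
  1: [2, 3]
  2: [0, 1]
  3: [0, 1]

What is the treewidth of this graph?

A width-2 tree decomposition is:
Bags: B1 = {0, 1, 3}  B2 = {0, 1, 2}
Tree: B1–B2
Each bag holds 3 vertices, so the decomposition has width 2, which upper-bounds the treewidth. For the lower bound, G contains the cycle 0–3–1–2–0, so G is not a forest; only forests have treewidth ≤ 1, hence tw(G) ≥ 2. Therefore the treewidth is 2.

2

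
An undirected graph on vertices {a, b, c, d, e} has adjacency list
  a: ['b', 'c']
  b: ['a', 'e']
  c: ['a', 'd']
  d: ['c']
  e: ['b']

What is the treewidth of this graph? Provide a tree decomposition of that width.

Treewidth 1.
One optimal decomposition is:
Bags: B1 = {c, d}  B2 = {a, c}  B3 = {a, b}  B4 = {b, e}
Tree: B1–B2, B2–B3, B3–B4

Every bag has size at most 2, so the width is 2 − 1 = 1 and tw(G) ≤ 1. Since G has at least one edge (e.g. c–d), it is not an edgeless graph, so tw(G) ≥ 1. Hence tw(G) = 1 exactly.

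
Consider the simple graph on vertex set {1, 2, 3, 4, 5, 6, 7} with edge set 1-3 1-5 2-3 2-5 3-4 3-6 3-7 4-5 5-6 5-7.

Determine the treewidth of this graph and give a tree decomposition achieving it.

The largest bag has 3 vertices, giving width 2; this decomposition certifies tw(G) ≤ 2. Since 3–6–5–2–3 is a cycle in G, G is not acyclic. Forests are exactly the graphs of treewidth ≤ 1, so tw(G) ≥ 2. Combining the bounds, tw(G) = 2.

Treewidth 2.
One such decomposition:
Bags: B1 = {3, 5, 6}  B2 = {2, 3, 5}  B3 = {3, 5, 7}  B4 = {3, 4, 5}  B5 = {1, 3, 5}
Tree: B1–B2, B2–B3, B3–B4, B4–B5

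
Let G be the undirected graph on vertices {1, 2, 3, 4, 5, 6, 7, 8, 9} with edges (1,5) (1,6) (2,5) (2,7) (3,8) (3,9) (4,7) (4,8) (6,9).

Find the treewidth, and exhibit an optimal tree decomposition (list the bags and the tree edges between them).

Treewidth 2.
Bags: B1 = {1, 5, 6}  B2 = {2, 5, 6}  B3 = {2, 6, 7}  B4 = {4, 6, 7}  B5 = {4, 6, 8}  B6 = {3, 6, 8}  B7 = {3, 6, 9}
Tree: B1–B2, B2–B3, B3–B4, B4–B5, B5–B6, B6–B7

Each bag holds 3 vertices, so the decomposition has width 2, which upper-bounds the treewidth. The edges 6–1–5–2–7–4–8–3–9–6 form a cycle, so G is not a tree and its treewidth is at least 2. The upper and lower bounds meet at 2, so that is the treewidth.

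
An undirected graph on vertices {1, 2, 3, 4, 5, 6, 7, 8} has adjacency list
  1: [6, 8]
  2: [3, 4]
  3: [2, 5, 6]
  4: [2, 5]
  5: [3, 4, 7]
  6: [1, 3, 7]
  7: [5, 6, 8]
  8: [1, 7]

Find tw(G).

2

A width-2 tree decomposition is:
Bags: B1 = {1, 6, 8}  B2 = {6, 7, 8}  B3 = {3, 6, 7}  B4 = {3, 5, 7}  B5 = {2, 3, 5}  B6 = {2, 4, 5}
Tree: B1–B2, B2–B3, B3–B4, B4–B5, B5–B6
Each bag holds 3 vertices, so the decomposition has width 2, which upper-bounds the treewidth. Since 1–8–7–6–1 is a cycle in G, G is not acyclic. Forests are exactly the graphs of treewidth ≤ 1, so tw(G) ≥ 2. Hence tw(G) = 2 exactly.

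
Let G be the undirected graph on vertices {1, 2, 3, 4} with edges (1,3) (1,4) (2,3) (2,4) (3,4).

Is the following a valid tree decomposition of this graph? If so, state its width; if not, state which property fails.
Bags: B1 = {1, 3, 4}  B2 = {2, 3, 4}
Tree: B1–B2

Yes; width 2.

Vertex coverage: the bags together contain {1, 2, 3, 4}, the full vertex set. Edge coverage: each edge of G has both endpoints in at least one bag. Running intersection: for every vertex, the bags containing it form a connected subtree. All three properties hold, so this is a valid tree decomposition of width max|bag| − 1 = 2, and hence tw(G) ≤ 2.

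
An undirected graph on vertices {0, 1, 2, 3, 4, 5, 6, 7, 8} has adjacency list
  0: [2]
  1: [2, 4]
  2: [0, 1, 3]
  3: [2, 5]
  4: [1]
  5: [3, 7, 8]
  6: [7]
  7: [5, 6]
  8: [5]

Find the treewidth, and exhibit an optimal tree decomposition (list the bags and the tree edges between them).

Treewidth 1.
One such decomposition:
Bags: B1 = {3, 5}  B2 = {2, 3}  B3 = {1, 2}  B4 = {5, 7}  B5 = {1, 4}  B6 = {5, 8}  B7 = {0, 2}  B8 = {6, 7}
Tree: B1–B2, B2–B3, B1–B4, B3–B5, B4–B6, B2–B7, B4–B8

The largest bag has 2 vertices, giving width 1; this decomposition certifies tw(G) ≤ 1. Any graph with an edge has treewidth ≥ 1, and G has the edge 3–5. The upper and lower bounds meet at 1, so that is the treewidth.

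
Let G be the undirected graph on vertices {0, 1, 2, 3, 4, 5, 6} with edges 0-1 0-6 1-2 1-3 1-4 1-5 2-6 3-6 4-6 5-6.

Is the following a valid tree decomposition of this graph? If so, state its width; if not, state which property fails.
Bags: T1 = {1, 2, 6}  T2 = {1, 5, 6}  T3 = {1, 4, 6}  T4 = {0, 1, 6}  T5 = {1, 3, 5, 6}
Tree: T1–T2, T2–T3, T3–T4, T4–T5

No — bags containing vertex 5 are not connected in the tree.

A tree decomposition must satisfy three properties: every vertex lies in some bag; for every edge, both endpoints lie together in some bag; and for every vertex, the bags containing it form a connected subtree. Here bags containing vertex 5 are not connected in the tree, so the decomposition is invalid.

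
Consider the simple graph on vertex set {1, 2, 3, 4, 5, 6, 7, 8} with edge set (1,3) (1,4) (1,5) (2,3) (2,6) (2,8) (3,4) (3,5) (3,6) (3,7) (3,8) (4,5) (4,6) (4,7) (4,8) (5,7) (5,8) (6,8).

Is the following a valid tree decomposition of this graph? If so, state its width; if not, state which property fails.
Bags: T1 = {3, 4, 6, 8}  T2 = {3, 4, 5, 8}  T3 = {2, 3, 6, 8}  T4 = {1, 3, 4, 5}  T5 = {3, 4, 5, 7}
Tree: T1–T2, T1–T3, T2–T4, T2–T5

Checking the three conditions: (i) the bags cover all of {1, 2, 3, 4, 5, 6, 7, 8}; (ii) for each edge, some bag contains both endpoints; (iii) the bags containing any fixed vertex form a subtree. All hold, so the decomposition is valid with width 4 − 1 = 3.

Yes; width 3.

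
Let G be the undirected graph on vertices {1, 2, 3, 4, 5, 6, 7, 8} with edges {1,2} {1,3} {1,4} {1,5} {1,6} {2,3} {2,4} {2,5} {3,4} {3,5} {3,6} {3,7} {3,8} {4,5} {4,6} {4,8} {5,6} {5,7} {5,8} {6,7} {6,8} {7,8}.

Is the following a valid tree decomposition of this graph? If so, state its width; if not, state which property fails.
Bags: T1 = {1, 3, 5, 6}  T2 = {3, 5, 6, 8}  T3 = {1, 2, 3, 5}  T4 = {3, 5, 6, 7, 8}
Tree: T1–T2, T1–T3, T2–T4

A tree decomposition must satisfy three properties: every vertex lies in some bag; for every edge, both endpoints lie together in some bag; and for every vertex, the bags containing it form a connected subtree. Here vertex 4 appears in no bag, so the decomposition is invalid.

No — vertex 4 appears in no bag.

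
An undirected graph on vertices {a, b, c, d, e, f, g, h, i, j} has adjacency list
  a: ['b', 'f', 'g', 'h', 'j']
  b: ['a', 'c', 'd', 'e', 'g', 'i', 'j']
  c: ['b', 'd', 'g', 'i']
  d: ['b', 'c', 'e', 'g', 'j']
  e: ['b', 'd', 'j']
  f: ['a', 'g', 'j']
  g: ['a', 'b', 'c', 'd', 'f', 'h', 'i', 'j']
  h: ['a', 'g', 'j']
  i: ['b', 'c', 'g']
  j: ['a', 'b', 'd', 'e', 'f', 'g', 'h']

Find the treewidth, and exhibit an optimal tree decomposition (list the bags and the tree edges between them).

Every bag has size at most 4, so the width is 4 − 1 = 3 and tw(G) ≤ 3. For the lower bound, the 4 vertices {a, g, h, j} are pairwise adjacent, and any tree decomposition puts a clique entirely inside one bag — forcing width ≥ 3. Combining the bounds, tw(G) = 3.

Treewidth 3.
One such decomposition:
Bags: B1 = {b, d, e, j}  B2 = {b, d, g, j}  B3 = {b, c, d, g}  B4 = {a, b, g, j}  B5 = {a, g, h, j}  B6 = {a, f, g, j}  B7 = {b, c, g, i}
Tree: B1–B2, B2–B3, B2–B4, B4–B5, B4–B6, B3–B7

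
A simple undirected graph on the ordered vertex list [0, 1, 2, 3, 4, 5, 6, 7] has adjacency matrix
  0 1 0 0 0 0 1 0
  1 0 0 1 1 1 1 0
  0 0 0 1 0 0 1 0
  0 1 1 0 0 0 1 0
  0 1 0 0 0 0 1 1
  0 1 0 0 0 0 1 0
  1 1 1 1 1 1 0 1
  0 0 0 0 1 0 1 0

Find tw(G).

2

A width-2 tree decomposition is:
Bags: B1 = {1, 4, 6}  B2 = {4, 6, 7}  B3 = {1, 3, 6}  B4 = {2, 3, 6}  B5 = {1, 5, 6}  B6 = {0, 1, 6}
Tree: B1–B2, B1–B3, B3–B4, B3–B5, B1–B6
The largest bag has 3 vertices, giving width 2; this decomposition certifies tw(G) ≤ 2. On the other hand G contains the 3-clique {0, 1, 6}. A clique must lie in a single bag of any decomposition, so no decomposition can have width below 2. Hence tw(G) = 2 exactly.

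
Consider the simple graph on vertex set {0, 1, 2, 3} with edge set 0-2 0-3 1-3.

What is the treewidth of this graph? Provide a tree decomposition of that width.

Every bag has size at most 2, so the width is 2 − 1 = 1 and tw(G) ≤ 1. Any graph with an edge has treewidth ≥ 1, and G has the edge 3–0. Combining the bounds, tw(G) = 1.

Treewidth 1.
Bags: B1 = {0, 3}  B2 = {0, 2}  B3 = {1, 3}
Tree: B1–B2, B1–B3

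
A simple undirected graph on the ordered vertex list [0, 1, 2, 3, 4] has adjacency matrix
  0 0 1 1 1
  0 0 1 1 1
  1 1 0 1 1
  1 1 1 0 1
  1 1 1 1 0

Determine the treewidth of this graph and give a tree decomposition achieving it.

Each bag holds 4 vertices, so the decomposition has width 3, which upper-bounds the treewidth. Conversely, {0, 2, 3, 4} is a clique of size 4, and the vertices of any clique must share a bag in every tree decomposition; so some bag has ≥ 4 vertices and tw(G) ≥ 3. Combining the bounds, tw(G) = 3.

Treewidth 3.
One such decomposition:
Bags: B1 = {1, 2, 3, 4}  B2 = {0, 2, 3, 4}
Tree: B1–B2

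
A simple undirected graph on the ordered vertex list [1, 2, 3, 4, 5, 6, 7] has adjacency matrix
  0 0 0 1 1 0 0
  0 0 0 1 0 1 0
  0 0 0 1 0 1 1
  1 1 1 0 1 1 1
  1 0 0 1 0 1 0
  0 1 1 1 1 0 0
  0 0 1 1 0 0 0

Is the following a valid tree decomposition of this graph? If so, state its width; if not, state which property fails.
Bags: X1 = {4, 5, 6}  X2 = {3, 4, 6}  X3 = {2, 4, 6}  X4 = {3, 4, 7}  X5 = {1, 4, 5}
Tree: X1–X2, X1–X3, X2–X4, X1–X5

Yes; width 2.

Checking the three conditions: (i) the bags cover all of {1, 2, 3, 4, 5, 6, 7}; (ii) for each edge, some bag contains both endpoints; (iii) the bags containing any fixed vertex form a subtree. All hold, so the decomposition is valid with width 3 − 1 = 2.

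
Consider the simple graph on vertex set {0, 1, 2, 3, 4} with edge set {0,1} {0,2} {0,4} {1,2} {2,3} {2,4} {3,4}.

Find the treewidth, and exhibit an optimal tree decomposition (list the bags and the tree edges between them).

Treewidth 2.
One such decomposition:
Bags: B1 = {0, 1, 2}  B2 = {0, 2, 4}  B3 = {2, 3, 4}
Tree: B1–B2, B2–B3

The largest bag has 3 vertices, giving width 2; this decomposition certifies tw(G) ≤ 2. For the lower bound, the 3 vertices {0, 1, 2} are pairwise adjacent, and any tree decomposition puts a clique entirely inside one bag — forcing width ≥ 2. Combining the bounds, tw(G) = 2.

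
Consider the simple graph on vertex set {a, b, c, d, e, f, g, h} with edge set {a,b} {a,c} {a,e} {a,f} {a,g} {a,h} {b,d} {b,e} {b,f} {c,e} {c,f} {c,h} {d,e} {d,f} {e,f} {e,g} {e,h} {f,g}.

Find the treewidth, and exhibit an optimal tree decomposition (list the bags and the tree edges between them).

Treewidth 3.
One optimal decomposition is:
Bags: B1 = {a, b, e, f}  B2 = {a, c, e, f}  B3 = {b, d, e, f}  B4 = {a, c, e, h}  B5 = {a, e, f, g}
Tree: B1–B2, B1–B3, B2–B4, B1–B5

Every bag has size at most 4, so the width is 4 − 1 = 3 and tw(G) ≤ 3. Conversely, {a, c, e, h} is a clique of size 4, and the vertices of any clique must share a bag in every tree decomposition; so some bag has ≥ 4 vertices and tw(G) ≥ 3. Hence tw(G) = 3 exactly.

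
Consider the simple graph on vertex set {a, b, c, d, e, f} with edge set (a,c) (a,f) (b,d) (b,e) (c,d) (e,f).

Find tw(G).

2

A width-2 tree decomposition is:
Bags: B1 = {a, c, d}  B2 = {a, d, f}  B3 = {d, e, f}  B4 = {b, d, e}
Tree: B1–B2, B2–B3, B3–B4
The largest bag has 3 vertices, giving width 2; this decomposition certifies tw(G) ≤ 2. For the lower bound, G contains the cycle d–c–a–f–e–b–d, so G is not a forest; only forests have treewidth ≤ 1, hence tw(G) ≥ 2. Therefore the treewidth is 2.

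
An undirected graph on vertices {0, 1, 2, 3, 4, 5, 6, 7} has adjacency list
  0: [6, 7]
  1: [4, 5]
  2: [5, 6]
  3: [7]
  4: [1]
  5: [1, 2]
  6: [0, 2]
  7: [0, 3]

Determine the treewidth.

A width-1 tree decomposition is:
Bags: B1 = {3, 7}  B2 = {0, 7}  B3 = {0, 6}  B4 = {2, 6}  B5 = {2, 5}  B6 = {1, 5}  B7 = {1, 4}
Tree: B1–B2, B2–B3, B3–B4, B4–B5, B5–B6, B6–B7
Every bag has size at most 2, so the width is 2 − 1 = 1 and tw(G) ≤ 1. Since G has at least one edge (e.g. 3–7), it is not an edgeless graph, so tw(G) ≥ 1. Hence tw(G) = 1 exactly.

1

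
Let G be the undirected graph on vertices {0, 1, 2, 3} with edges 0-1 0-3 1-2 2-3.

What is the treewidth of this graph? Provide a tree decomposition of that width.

Every bag has size at most 3, so the width is 3 − 1 = 2 and tw(G) ≤ 2. The edges 1–0–3–2–1 form a cycle, so G is not a tree and its treewidth is at least 2. Hence tw(G) = 2 exactly.

Treewidth 2.
Bags: B1 = {0, 1, 3}  B2 = {1, 2, 3}
Tree: B1–B2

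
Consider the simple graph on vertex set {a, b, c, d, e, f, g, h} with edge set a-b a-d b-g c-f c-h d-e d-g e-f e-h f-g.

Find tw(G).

A width-2 tree decomposition is:
Bags: B1 = {a, b, d}  B2 = {b, d, g}  B3 = {d, e, g}  B4 = {e, f, g}  B5 = {e, f, h}  B6 = {c, f, h}
Tree: B1–B2, B2–B3, B3–B4, B4–B5, B5–B6
Each bag holds 3 vertices, so the decomposition has width 2, which upper-bounds the treewidth. The edges a–b–g–d–a form a cycle, so G is not a tree and its treewidth is at least 2. Hence tw(G) = 2 exactly.

2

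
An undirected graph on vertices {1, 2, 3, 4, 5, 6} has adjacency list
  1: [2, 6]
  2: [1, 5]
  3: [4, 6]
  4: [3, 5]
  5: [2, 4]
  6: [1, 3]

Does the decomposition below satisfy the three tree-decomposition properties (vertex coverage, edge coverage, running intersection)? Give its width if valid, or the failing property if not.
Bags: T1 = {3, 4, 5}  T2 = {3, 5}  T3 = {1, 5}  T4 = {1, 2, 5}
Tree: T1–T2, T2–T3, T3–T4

No — vertex 6 appears in no bag.

A tree decomposition must satisfy three properties: every vertex lies in some bag; for every edge, both endpoints lie together in some bag; and for every vertex, the bags containing it form a connected subtree. Here vertex 6 appears in no bag, so the decomposition is invalid.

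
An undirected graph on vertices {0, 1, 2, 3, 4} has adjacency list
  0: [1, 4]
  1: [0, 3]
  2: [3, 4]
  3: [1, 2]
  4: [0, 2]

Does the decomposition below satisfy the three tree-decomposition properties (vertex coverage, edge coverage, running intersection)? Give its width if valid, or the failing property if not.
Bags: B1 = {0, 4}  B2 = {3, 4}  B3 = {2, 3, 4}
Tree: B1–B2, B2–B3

No — vertex 1 appears in no bag.

A tree decomposition must satisfy three properties: every vertex lies in some bag; for every edge, both endpoints lie together in some bag; and for every vertex, the bags containing it form a connected subtree. Here vertex 1 appears in no bag, so the decomposition is invalid.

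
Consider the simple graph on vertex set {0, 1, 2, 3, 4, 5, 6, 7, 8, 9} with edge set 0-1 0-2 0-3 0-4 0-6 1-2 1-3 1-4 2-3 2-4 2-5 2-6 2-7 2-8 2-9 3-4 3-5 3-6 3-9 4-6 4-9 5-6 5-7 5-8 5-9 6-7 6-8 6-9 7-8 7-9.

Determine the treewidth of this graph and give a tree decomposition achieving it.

Each bag holds 5 vertices, so the decomposition has width 4, which upper-bounds the treewidth. Conversely, {0, 1, 2, 3, 4} is a clique of size 5, and the vertices of any clique must share a bag in every tree decomposition; so some bag has ≥ 5 vertices and tw(G) ≥ 4. Hence tw(G) = 4 exactly.

Treewidth 4.
One such decomposition:
Bags: B1 = {2, 3, 5, 6, 9}  B2 = {2, 3, 4, 6, 9}  B3 = {2, 5, 6, 7, 9}  B4 = {0, 2, 3, 4, 6}  B5 = {2, 5, 6, 7, 8}  B6 = {0, 1, 2, 3, 4}
Tree: B1–B2, B1–B3, B2–B4, B3–B5, B4–B6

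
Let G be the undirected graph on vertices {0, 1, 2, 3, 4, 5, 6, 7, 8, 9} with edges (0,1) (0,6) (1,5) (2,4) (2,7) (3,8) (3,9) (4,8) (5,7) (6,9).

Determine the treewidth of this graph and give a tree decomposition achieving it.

Each bag holds 3 vertices, so the decomposition has width 2, which upper-bounds the treewidth. Since 7–5–1–0–6–9–3–8–4–2–7 is a cycle in G, G is not acyclic. Forests are exactly the graphs of treewidth ≤ 1, so tw(G) ≥ 2. Therefore the treewidth is 2.

Treewidth 2.
One such decomposition:
Bags: B1 = {1, 5, 7}  B2 = {0, 1, 7}  B3 = {0, 6, 7}  B4 = {6, 7, 9}  B5 = {3, 7, 9}  B6 = {3, 7, 8}  B7 = {4, 7, 8}  B8 = {2, 4, 7}
Tree: B1–B2, B2–B3, B3–B4, B4–B5, B5–B6, B6–B7, B7–B8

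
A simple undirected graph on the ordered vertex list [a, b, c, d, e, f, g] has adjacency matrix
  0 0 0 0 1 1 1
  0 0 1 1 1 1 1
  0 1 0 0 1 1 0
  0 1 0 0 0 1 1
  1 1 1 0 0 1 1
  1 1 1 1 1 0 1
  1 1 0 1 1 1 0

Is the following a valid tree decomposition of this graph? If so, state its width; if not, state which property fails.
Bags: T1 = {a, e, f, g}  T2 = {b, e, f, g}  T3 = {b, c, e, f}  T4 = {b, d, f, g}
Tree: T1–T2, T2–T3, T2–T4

Every vertex of G appears in some bag (union = {a, b, c, d, e, f, g}); every edge is covered by a bag; and for each vertex v the set of bags containing v is connected in the bag tree. The decomposition is therefore valid. The largest bag has 4 vertices, so the width is 3.

Yes; width 3.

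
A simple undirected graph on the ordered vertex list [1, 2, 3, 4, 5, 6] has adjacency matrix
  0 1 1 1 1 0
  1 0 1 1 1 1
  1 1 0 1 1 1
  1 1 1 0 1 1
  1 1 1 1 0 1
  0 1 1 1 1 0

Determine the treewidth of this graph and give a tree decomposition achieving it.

The largest bag has 5 vertices, giving width 4; this decomposition certifies tw(G) ≤ 4. On the other hand G contains the 5-clique {1, 2, 3, 4, 5}. A clique must lie in a single bag of any decomposition, so no decomposition can have width below 4. The upper and lower bounds meet at 4, so that is the treewidth.

Treewidth 4.
Bags: B1 = {2, 3, 4, 5, 6}  B2 = {1, 2, 3, 4, 5}
Tree: B1–B2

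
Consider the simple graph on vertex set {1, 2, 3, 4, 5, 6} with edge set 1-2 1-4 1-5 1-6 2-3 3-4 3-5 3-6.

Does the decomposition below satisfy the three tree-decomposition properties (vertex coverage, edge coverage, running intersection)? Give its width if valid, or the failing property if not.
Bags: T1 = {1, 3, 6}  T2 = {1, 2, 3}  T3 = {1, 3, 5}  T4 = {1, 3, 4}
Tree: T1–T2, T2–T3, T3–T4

Checking the three conditions: (i) the bags cover all of {1, 2, 3, 4, 5, 6}; (ii) for each edge, some bag contains both endpoints; (iii) the bags containing any fixed vertex form a subtree. All hold, so the decomposition is valid with width 3 − 1 = 2.

Yes; width 2.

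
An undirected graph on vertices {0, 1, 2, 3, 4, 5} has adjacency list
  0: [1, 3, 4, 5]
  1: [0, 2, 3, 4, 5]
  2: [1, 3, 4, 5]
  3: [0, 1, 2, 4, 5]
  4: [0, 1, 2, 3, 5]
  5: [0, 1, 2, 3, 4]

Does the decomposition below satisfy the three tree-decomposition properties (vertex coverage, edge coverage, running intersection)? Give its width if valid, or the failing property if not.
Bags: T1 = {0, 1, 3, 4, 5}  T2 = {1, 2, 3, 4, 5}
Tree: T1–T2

Yes; width 4.

Vertex coverage: the bags together contain {0, 1, 2, 3, 4, 5}, the full vertex set. Edge coverage: each edge of G has both endpoints in at least one bag. Running intersection: for every vertex, the bags containing it form a connected subtree. All three properties hold, so this is a valid tree decomposition of width max|bag| − 1 = 4, and hence tw(G) ≤ 4.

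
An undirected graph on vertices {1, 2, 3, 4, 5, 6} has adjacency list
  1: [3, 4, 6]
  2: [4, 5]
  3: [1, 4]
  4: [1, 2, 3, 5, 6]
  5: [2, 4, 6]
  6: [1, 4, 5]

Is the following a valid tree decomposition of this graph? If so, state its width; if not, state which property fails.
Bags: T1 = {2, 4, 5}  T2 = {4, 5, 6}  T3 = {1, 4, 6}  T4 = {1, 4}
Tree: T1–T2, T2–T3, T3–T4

No — vertex 3 appears in no bag.

A tree decomposition must satisfy three properties: every vertex lies in some bag; for every edge, both endpoints lie together in some bag; and for every vertex, the bags containing it form a connected subtree. Here vertex 3 appears in no bag, so the decomposition is invalid.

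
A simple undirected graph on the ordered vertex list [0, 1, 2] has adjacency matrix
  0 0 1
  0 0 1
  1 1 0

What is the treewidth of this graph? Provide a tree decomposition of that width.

Treewidth 1.
One such decomposition:
Bags: B1 = {0, 2}  B2 = {1, 2}
Tree: B1–B2

Each bag holds 2 vertices, so the decomposition has width 1, which upper-bounds the treewidth. Since G has at least one edge (e.g. 2–0), it is not an edgeless graph, so tw(G) ≥ 1. Therefore the treewidth is 1.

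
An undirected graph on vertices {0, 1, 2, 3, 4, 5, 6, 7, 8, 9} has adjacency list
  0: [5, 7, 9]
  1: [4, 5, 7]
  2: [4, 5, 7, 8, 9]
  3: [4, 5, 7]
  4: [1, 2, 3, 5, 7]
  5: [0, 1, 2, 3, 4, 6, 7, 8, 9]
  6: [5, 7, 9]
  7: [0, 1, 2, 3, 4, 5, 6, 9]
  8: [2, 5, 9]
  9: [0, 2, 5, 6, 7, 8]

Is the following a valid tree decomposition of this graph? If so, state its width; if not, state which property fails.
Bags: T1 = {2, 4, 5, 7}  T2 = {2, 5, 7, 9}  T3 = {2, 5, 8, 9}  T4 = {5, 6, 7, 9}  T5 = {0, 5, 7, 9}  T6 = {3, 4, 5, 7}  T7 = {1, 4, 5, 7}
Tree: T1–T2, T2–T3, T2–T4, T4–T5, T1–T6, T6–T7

Vertex coverage: the bags together contain {0, 1, 2, 3, 4, 5, 6, 7, 8, 9}, the full vertex set. Edge coverage: each edge of G has both endpoints in at least one bag. Running intersection: for every vertex, the bags containing it form a connected subtree. All three properties hold, so this is a valid tree decomposition of width max|bag| − 1 = 3, and hence tw(G) ≤ 3.

Yes; width 3.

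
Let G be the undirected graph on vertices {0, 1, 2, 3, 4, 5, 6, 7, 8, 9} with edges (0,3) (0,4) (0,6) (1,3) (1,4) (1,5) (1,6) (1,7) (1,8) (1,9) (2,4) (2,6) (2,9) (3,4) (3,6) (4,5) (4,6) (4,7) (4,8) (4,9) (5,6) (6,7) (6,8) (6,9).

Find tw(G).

3

A width-3 tree decomposition is:
Bags: B1 = {0, 3, 4, 6}  B2 = {1, 3, 4, 6}  B3 = {1, 4, 6, 9}  B4 = {2, 4, 6, 9}  B5 = {1, 4, 6, 7}  B6 = {1, 4, 6, 8}  B7 = {1, 4, 5, 6}
Tree: B1–B2, B2–B3, B3–B4, B3–B5, B5–B6, B5–B7
The largest bag has 4 vertices, giving width 3; this decomposition certifies tw(G) ≤ 3. Conversely, {0, 3, 4, 6} is a clique of size 4, and the vertices of any clique must share a bag in every tree decomposition; so some bag has ≥ 4 vertices and tw(G) ≥ 3. Therefore the treewidth is 3.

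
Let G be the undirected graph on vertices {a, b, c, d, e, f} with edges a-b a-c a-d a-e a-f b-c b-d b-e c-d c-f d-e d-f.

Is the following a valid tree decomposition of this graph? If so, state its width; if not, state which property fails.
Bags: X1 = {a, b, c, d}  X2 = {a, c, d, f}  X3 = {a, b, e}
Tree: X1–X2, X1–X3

No — edge (d,e) lies in no bag.

A tree decomposition must satisfy three properties: every vertex lies in some bag; for every edge, both endpoints lie together in some bag; and for every vertex, the bags containing it form a connected subtree. Here edge (d,e) lies in no bag, so the decomposition is invalid.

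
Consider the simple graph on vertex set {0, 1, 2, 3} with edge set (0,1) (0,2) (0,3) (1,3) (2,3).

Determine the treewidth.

A width-2 tree decomposition is:
Bags: B1 = {0, 2, 3}  B2 = {0, 1, 3}
Tree: B1–B2
The largest bag has 3 vertices, giving width 2; this decomposition certifies tw(G) ≤ 2. For the lower bound, the 3 vertices {0, 1, 3} are pairwise adjacent, and any tree decomposition puts a clique entirely inside one bag — forcing width ≥ 2. Hence tw(G) = 2 exactly.

2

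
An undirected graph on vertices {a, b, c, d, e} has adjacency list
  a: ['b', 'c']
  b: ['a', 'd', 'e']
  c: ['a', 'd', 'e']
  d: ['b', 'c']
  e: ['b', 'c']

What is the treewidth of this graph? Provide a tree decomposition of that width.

The largest bag has 3 vertices, giving width 2; this decomposition certifies tw(G) ≤ 2. Since e–b–d–c–e is a cycle in G, G is not acyclic. Forests are exactly the graphs of treewidth ≤ 1, so tw(G) ≥ 2. Therefore the treewidth is 2.

Treewidth 2.
One such decomposition:
Bags: B1 = {b, c, e}  B2 = {b, c, d}  B3 = {a, b, c}
Tree: B1–B2, B2–B3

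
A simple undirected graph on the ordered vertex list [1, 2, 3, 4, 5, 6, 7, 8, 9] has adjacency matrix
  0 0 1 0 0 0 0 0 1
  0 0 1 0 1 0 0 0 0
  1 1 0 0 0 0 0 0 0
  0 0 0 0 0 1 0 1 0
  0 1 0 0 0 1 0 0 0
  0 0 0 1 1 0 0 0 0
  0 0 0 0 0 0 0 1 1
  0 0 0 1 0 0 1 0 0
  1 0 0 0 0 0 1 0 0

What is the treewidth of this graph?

2

A width-2 tree decomposition is:
Bags: B1 = {1, 7, 9}  B2 = {1, 7, 8}  B3 = {1, 4, 8}  B4 = {1, 4, 6}  B5 = {1, 5, 6}  B6 = {1, 2, 5}  B7 = {1, 2, 3}
Tree: B1–B2, B2–B3, B3–B4, B4–B5, B5–B6, B6–B7
Every bag has size at most 3, so the width is 3 − 1 = 2 and tw(G) ≤ 2. For the lower bound, G contains the cycle 1–9–7–8–4–6–5–2–3–1, so G is not a forest; only forests have treewidth ≤ 1, hence tw(G) ≥ 2. The upper and lower bounds meet at 2, so that is the treewidth.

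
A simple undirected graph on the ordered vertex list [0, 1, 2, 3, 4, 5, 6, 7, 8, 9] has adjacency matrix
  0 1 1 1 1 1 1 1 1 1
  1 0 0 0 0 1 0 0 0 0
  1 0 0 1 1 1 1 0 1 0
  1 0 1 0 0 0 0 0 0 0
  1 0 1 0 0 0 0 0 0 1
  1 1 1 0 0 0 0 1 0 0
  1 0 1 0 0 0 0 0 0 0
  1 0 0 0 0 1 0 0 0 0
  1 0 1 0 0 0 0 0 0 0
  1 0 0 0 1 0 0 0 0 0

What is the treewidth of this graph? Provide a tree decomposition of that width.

The largest bag has 3 vertices, giving width 2; this decomposition certifies tw(G) ≤ 2. On the other hand G contains the 3-clique {0, 1, 5}. A clique must lie in a single bag of any decomposition, so no decomposition can have width below 2. Combining the bounds, tw(G) = 2.

Treewidth 2.
One optimal decomposition is:
Bags: B1 = {0, 2, 5}  B2 = {0, 2, 6}  B3 = {0, 2, 4}  B4 = {0, 5, 7}  B5 = {0, 1, 5}  B6 = {0, 4, 9}  B7 = {0, 2, 3}  B8 = {0, 2, 8}
Tree: B1–B2, B2–B3, B1–B4, B4–B5, B3–B6, B1–B7, B1–B8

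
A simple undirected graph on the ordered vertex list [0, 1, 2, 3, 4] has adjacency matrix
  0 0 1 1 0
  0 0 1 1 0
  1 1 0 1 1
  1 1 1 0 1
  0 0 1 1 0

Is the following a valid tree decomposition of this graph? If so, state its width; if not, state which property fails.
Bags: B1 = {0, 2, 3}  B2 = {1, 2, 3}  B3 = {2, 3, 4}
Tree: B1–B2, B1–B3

Yes; width 2.

Vertex coverage: the bags together contain {0, 1, 2, 3, 4}, the full vertex set. Edge coverage: each edge of G has both endpoints in at least one bag. Running intersection: for every vertex, the bags containing it form a connected subtree. All three properties hold, so this is a valid tree decomposition of width max|bag| − 1 = 2, and hence tw(G) ≤ 2.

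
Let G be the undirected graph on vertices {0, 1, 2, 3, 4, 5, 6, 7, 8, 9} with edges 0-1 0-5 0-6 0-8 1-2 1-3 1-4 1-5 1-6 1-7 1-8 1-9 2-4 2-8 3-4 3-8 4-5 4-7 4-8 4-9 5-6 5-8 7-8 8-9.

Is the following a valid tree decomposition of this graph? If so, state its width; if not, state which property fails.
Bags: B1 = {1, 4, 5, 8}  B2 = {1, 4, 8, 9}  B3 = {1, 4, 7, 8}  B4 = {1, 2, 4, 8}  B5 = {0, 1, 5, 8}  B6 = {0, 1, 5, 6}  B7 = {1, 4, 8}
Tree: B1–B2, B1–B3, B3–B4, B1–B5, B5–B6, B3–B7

No — vertex 3 appears in no bag.

A tree decomposition must satisfy three properties: every vertex lies in some bag; for every edge, both endpoints lie together in some bag; and for every vertex, the bags containing it form a connected subtree. Here vertex 3 appears in no bag, so the decomposition is invalid.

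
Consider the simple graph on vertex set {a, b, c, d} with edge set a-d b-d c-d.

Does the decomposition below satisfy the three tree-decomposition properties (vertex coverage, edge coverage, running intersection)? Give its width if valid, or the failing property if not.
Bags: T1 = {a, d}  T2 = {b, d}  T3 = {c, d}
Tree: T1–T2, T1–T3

Checking the three conditions: (i) the bags cover all of {a, b, c, d}; (ii) for each edge, some bag contains both endpoints; (iii) the bags containing any fixed vertex form a subtree. All hold, so the decomposition is valid with width 2 − 1 = 1.

Yes; width 1.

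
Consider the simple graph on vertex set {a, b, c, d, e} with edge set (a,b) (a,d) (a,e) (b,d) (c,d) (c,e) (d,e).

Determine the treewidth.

A width-2 tree decomposition is:
Bags: B1 = {a, d, e}  B2 = {a, b, d}  B3 = {c, d, e}
Tree: B1–B2, B1–B3
The largest bag has 3 vertices, giving width 2; this decomposition certifies tw(G) ≤ 2. Conversely, {c, d, e} is a clique of size 3, and the vertices of any clique must share a bag in every tree decomposition; so some bag has ≥ 3 vertices and tw(G) ≥ 2. The upper and lower bounds meet at 2, so that is the treewidth.

2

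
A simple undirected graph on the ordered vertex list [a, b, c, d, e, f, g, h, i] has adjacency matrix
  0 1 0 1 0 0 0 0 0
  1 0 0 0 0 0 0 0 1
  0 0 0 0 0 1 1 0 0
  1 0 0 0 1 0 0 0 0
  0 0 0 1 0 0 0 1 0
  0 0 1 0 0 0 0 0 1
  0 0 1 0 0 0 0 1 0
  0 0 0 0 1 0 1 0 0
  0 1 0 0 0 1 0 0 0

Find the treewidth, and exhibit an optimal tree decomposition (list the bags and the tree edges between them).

Each bag holds 3 vertices, so the decomposition has width 2, which upper-bounds the treewidth. For the lower bound, G contains the cycle i–b–a–d–e–h–g–c–f–i, so G is not a forest; only forests have treewidth ≤ 1, hence tw(G) ≥ 2. Therefore the treewidth is 2.

Treewidth 2.
One such decomposition:
Bags: B1 = {a, b, i}  B2 = {a, d, i}  B3 = {d, e, i}  B4 = {e, h, i}  B5 = {g, h, i}  B6 = {c, g, i}  B7 = {c, f, i}
Tree: B1–B2, B2–B3, B3–B4, B4–B5, B5–B6, B6–B7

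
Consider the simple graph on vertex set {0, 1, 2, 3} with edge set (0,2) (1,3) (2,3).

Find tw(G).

A width-1 tree decomposition is:
Bags: B1 = {0, 2}  B2 = {2, 3}  B3 = {1, 3}
Tree: B1–B2, B2–B3
The largest bag has 2 vertices, giving width 1; this decomposition certifies tw(G) ≤ 1. Since G has at least one edge (e.g. 0–2), it is not an edgeless graph, so tw(G) ≥ 1. Therefore the treewidth is 1.

1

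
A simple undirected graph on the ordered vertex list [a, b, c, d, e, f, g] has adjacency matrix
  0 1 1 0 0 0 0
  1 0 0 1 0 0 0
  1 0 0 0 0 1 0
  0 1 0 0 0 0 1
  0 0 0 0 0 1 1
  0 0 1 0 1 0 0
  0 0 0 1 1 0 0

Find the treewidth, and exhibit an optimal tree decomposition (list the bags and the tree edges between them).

Treewidth 2.
One optimal decomposition is:
Bags: B1 = {a, c, f}  B2 = {a, e, f}  B3 = {a, e, g}  B4 = {a, d, g}  B5 = {a, b, d}
Tree: B1–B2, B2–B3, B3–B4, B4–B5

Every bag has size at most 3, so the width is 3 − 1 = 2 and tw(G) ≤ 2. The edges a–c–f–e–g–d–b–a form a cycle, so G is not a tree and its treewidth is at least 2. Therefore the treewidth is 2.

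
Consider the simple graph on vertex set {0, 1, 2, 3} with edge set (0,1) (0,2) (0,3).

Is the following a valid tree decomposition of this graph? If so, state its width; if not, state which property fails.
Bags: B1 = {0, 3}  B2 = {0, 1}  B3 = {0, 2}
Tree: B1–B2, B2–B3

Checking the three conditions: (i) the bags cover all of {0, 1, 2, 3}; (ii) for each edge, some bag contains both endpoints; (iii) the bags containing any fixed vertex form a subtree. All hold, so the decomposition is valid with width 2 − 1 = 1.

Yes; width 1.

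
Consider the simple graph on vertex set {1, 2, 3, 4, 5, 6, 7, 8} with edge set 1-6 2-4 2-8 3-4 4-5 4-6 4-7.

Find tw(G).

1

A width-1 tree decomposition is:
Bags: B1 = {4, 7}  B2 = {2, 4}  B3 = {4, 5}  B4 = {3, 4}  B5 = {4, 6}  B6 = {1, 6}  B7 = {2, 8}
Tree: B1–B2, B2–B3, B3–B4, B3–B5, B5–B6, B2–B7
Every bag has size at most 2, so the width is 2 − 1 = 1 and tw(G) ≤ 1. Any graph with an edge has treewidth ≥ 1, and G has the edge 7–4. The upper and lower bounds meet at 1, so that is the treewidth.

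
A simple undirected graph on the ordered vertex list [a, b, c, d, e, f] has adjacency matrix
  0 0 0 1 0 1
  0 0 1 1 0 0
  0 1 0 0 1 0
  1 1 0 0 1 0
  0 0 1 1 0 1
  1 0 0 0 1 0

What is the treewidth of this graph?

A width-2 tree decomposition is:
Bags: B1 = {b, c, e}  B2 = {b, d, e}  B3 = {d, e, f}  B4 = {a, d, f}
Tree: B1–B2, B2–B3, B3–B4
The largest bag has 3 vertices, giving width 2; this decomposition certifies tw(G) ≤ 2. The edges c–b–d–e–c form a cycle, so G is not a tree and its treewidth is at least 2. Therefore the treewidth is 2.

2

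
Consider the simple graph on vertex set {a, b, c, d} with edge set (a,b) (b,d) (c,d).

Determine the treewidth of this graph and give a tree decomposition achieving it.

Treewidth 1.
One optimal decomposition is:
Bags: B1 = {a, b}  B2 = {b, d}  B3 = {c, d}
Tree: B1–B2, B2–B3

Each bag holds 2 vertices, so the decomposition has width 1, which upper-bounds the treewidth. G has an edge, so its treewidth is at least 1. Therefore the treewidth is 1.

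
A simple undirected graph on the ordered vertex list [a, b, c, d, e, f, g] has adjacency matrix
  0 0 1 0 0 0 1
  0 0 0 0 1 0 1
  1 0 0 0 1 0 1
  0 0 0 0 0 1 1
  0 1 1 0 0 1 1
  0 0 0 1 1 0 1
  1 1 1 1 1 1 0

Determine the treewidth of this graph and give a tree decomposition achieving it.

Treewidth 2.
One such decomposition:
Bags: B1 = {c, e, g}  B2 = {b, e, g}  B3 = {e, f, g}  B4 = {a, c, g}  B5 = {d, f, g}
Tree: B1–B2, B1–B3, B1–B4, B3–B5

Each bag holds 3 vertices, so the decomposition has width 2, which upper-bounds the treewidth. On the other hand G contains the 3-clique {d, f, g}. A clique must lie in a single bag of any decomposition, so no decomposition can have width below 2. The upper and lower bounds meet at 2, so that is the treewidth.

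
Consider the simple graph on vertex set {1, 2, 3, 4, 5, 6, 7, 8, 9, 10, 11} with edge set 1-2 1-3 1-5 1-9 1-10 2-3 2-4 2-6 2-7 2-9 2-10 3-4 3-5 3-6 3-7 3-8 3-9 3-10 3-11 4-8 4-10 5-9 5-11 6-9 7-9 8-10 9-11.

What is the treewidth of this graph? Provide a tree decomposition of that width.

Each bag holds 4 vertices, so the decomposition has width 3, which upper-bounds the treewidth. Conversely, {3, 4, 8, 10} is a clique of size 4, and the vertices of any clique must share a bag in every tree decomposition; so some bag has ≥ 4 vertices and tw(G) ≥ 3. Therefore the treewidth is 3.

Treewidth 3.
One optimal decomposition is:
Bags: B1 = {1, 3, 5, 9}  B2 = {1, 2, 3, 9}  B3 = {3, 5, 9, 11}  B4 = {2, 3, 6, 9}  B5 = {1, 2, 3, 10}  B6 = {2, 3, 7, 9}  B7 = {2, 3, 4, 10}  B8 = {3, 4, 8, 10}
Tree: B1–B2, B1–B3, B2–B4, B2–B5, B4–B6, B5–B7, B7–B8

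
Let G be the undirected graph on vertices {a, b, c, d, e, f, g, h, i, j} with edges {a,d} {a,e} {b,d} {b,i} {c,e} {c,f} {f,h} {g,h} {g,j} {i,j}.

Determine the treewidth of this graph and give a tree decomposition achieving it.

The largest bag has 3 vertices, giving width 2; this decomposition certifies tw(G) ≤ 2. For the lower bound, G contains the cycle b–d–a–e–c–f–h–g–j–i–b, so G is not a forest; only forests have treewidth ≤ 1, hence tw(G) ≥ 2. Therefore the treewidth is 2.

Treewidth 2.
One such decomposition:
Bags: B1 = {a, b, d}  B2 = {a, b, e}  B3 = {b, c, e}  B4 = {b, c, f}  B5 = {b, f, h}  B6 = {b, g, h}  B7 = {b, g, j}  B8 = {b, i, j}
Tree: B1–B2, B2–B3, B3–B4, B4–B5, B5–B6, B6–B7, B7–B8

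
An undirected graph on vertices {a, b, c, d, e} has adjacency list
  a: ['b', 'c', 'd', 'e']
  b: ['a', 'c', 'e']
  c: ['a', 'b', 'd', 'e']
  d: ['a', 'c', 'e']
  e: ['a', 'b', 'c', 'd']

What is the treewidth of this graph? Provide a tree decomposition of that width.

The largest bag has 4 vertices, giving width 3; this decomposition certifies tw(G) ≤ 3. Conversely, {a, c, d, e} is a clique of size 4, and the vertices of any clique must share a bag in every tree decomposition; so some bag has ≥ 4 vertices and tw(G) ≥ 3. Combining the bounds, tw(G) = 3.

Treewidth 3.
One such decomposition:
Bags: B1 = {a, b, c, e}  B2 = {a, c, d, e}
Tree: B1–B2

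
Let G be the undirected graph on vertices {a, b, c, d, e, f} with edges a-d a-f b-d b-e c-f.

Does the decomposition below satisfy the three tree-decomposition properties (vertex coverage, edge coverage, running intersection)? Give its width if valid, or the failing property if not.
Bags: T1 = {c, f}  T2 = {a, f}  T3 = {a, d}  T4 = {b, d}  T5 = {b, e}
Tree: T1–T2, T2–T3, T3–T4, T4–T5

Yes; width 1.

Checking the three conditions: (i) the bags cover all of {a, b, c, d, e, f}; (ii) for each edge, some bag contains both endpoints; (iii) the bags containing any fixed vertex form a subtree. All hold, so the decomposition is valid with width 2 − 1 = 1.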